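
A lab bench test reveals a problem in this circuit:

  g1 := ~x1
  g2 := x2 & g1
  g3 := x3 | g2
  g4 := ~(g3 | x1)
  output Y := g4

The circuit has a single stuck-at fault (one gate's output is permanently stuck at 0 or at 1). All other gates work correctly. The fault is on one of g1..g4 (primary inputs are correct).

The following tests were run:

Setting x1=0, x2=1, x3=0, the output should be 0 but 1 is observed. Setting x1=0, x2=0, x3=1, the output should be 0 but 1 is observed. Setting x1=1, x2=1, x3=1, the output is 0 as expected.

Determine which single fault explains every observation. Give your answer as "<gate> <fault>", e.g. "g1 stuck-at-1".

Fault-free values for test 1 (x1=0, x2=1, x3=0): g1=1, g2=1, g3=1, g4=0, giving Y=0. Observed 1.
Test 1: faults giving observed 1 are {g1 stuck-at-0, g2 stuck-at-0, g3 stuck-at-0, g4 stuck-at-1}.
Test 2 (x1=0, x2=0, x3=1): fault-free g1=1, g2=0, g3=1, g4=0 → 0; observed 1. Eliminates g1 stuck-at-0, g2 stuck-at-0.
Test 3 (x1=1, x2=1, x3=1): fault-free g1=0, g2=0, g3=1, g4=0 → 0; observed 0. Eliminates g4 stuck-at-1.
Only g3 stuck-at-0 is consistent with every test.

g3 stuck-at-0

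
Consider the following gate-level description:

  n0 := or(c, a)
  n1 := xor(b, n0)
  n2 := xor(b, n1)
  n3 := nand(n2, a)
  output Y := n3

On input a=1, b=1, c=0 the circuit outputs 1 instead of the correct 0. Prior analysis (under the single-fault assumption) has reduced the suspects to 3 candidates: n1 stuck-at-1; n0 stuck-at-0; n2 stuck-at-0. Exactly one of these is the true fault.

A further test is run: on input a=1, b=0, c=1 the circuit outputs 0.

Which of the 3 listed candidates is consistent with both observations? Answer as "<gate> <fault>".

n1 stuck-at-1

Evaluate each candidate on input a=1, b=0, c=1:
  n1 stuck-at-1: n0=1, n1=1 [stuck-at-1], n2=1, n3=0 → 0 — matches
  n0 stuck-at-0: n0=0 [stuck-at-0], n1=0, n2=0, n3=1 → 1 — eliminated
  n2 stuck-at-0: n0=1, n1=1, n2=0 [stuck-at-0], n3=1 → 1 — eliminated
Only n1 stuck-at-1 reproduces the observed 0.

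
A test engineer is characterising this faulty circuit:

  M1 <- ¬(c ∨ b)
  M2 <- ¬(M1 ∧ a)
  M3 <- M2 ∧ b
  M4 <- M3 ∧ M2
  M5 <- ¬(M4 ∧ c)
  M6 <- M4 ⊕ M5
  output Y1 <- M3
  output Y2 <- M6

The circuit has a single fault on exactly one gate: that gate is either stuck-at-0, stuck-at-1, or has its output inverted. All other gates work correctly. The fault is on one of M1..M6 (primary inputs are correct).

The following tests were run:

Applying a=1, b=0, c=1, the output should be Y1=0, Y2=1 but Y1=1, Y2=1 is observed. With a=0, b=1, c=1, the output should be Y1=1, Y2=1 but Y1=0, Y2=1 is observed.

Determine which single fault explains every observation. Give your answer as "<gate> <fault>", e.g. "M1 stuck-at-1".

Fault-free values for test 1 (a=1, b=0, c=1): M1=0, M2=1, M3=0, M4=0, M5=1, M6=1, giving Y1=0, Y2=1. Observed Y1=1, Y2=1.
Test 1: faults giving observed Y1=1, Y2=1 are {M3 stuck-at-1, M3 inverted output}.
Test 2 (a=0, b=1, c=1): fault-free M1=0, M2=1, M3=1, M4=1, M5=0, M6=1 → Y1=1, Y2=1; observed Y1=0, Y2=1. Eliminates M3 stuck-at-1.
Only M3 inverted output is consistent with every test.

M3 inverted output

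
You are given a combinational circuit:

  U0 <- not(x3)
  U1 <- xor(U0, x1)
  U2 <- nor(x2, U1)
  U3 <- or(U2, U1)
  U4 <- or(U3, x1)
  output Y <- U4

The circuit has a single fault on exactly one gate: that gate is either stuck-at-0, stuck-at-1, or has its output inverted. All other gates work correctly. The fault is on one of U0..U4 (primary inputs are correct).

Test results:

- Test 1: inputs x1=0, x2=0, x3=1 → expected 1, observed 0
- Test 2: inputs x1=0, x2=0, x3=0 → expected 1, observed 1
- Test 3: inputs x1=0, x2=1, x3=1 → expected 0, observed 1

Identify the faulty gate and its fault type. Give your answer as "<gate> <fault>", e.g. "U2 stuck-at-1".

Fault-free values for test 1 (x1=0, x2=0, x3=1): U0=0, U1=0, U2=1, U3=1, U4=1, giving Y=1. Observed 0.
Test 1: faults giving observed 0 are {U2 stuck-at-0, U2 inverted output, U3 stuck-at-0, U3 inverted output, U4 stuck-at-0, U4 inverted output}.
Test 2 (x1=0, x2=0, x3=0): fault-free U0=1, U1=1, U2=0, U3=1, U4=1 → 1; observed 1. Eliminates U3 stuck-at-0, U3 inverted output, U4 stuck-at-0, U4 inverted output.
Test 3 (x1=0, x2=1, x3=1): fault-free U0=0, U1=0, U2=0, U3=0, U4=0 → 0; observed 1. Eliminates U2 stuck-at-0.
Only U2 inverted output is consistent with every test.

U2 inverted output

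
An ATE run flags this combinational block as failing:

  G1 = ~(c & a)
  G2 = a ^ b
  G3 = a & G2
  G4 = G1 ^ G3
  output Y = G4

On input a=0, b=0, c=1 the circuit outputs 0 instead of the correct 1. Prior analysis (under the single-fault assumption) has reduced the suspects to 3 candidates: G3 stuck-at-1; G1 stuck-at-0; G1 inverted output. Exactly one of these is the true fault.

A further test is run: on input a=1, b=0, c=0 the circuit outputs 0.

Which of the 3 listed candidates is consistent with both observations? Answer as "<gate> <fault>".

Evaluate each candidate on input a=1, b=0, c=0:
  G3 stuck-at-1: G1=1, G2=1, G3=1 [stuck-at-1], G4=0 → 0 — matches
  G1 stuck-at-0: G1=0 [stuck-at-0], G2=1, G3=1, G4=1 → 1 — eliminated
  G1 inverted output: G1=0 [inverted output], G2=1, G3=1, G4=1 → 1 — eliminated
Only G3 stuck-at-1 reproduces the observed 0.

G3 stuck-at-1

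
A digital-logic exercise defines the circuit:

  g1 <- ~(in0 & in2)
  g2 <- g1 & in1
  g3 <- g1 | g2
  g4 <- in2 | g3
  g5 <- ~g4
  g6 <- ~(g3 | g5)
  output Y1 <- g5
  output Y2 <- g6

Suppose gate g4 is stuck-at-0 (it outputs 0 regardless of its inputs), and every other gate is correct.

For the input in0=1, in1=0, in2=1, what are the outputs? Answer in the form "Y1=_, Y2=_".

Y1=1, Y2=0

Propagate with g4 forced: g1=0, g2=0, g3=0, g4=0 [stuck-at-0], g5=1, g6=0.
So the outputs are Y1=1, Y2=0. (Without the fault they would be Y1=0, Y2=1.)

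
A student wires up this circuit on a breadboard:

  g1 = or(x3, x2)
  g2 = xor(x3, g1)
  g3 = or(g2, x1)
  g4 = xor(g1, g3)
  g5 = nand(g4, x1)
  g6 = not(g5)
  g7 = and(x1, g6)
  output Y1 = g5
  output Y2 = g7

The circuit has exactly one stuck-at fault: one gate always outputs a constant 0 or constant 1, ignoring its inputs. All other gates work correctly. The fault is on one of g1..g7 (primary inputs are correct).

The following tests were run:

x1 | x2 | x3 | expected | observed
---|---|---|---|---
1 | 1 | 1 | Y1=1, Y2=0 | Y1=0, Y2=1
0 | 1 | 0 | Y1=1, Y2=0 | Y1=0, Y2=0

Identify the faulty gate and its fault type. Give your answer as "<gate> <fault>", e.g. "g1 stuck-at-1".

g5 stuck-at-0

Fault-free values for test 1 (x1=1, x2=1, x3=1): g1=1, g2=0, g3=1, g4=0, g5=1, g6=0, g7=0, giving Y1=1, Y2=0. Observed Y1=0, Y2=1.
Test 1: faults giving observed Y1=0, Y2=1 are {g1 stuck-at-0, g3 stuck-at-0, g4 stuck-at-1, g5 stuck-at-0}.
Test 2 (x1=0, x2=1, x3=0): fault-free g1=1, g2=1, g3=1, g4=0, g5=1, g6=0, g7=0 → Y1=1, Y2=0; observed Y1=0, Y2=0. Eliminates g1 stuck-at-0, g3 stuck-at-0, g4 stuck-at-1.
Only g5 stuck-at-0 is consistent with every test.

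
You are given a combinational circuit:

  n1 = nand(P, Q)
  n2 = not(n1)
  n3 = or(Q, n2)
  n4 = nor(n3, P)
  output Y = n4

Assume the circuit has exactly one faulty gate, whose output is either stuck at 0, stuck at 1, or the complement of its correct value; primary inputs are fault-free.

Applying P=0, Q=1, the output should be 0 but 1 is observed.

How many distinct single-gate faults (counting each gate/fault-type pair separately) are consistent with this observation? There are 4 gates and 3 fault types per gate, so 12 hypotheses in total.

Fault-free: n1=1, n2=0, n3=1, n4=0 → 0. Observed 1.
  n1 stuck-at-0: output 0 ✗
  n1 stuck-at-1: output 0 ✗
  n1 inverted output: output 0 ✗
  n2 stuck-at-0: output 0 ✗
  n2 stuck-at-1: output 0 ✗
  n2 inverted output: output 0 ✗
  n3 stuck-at-0: output 1 ✓
  n3 stuck-at-1: output 0 ✗
  n3 inverted output: output 1 ✓
  n4 stuck-at-0: output 0 ✗
  n4 stuck-at-1: output 1 ✓
  n4 inverted output: output 1 ✓
Consistent faults: {n3 stuck-at-0, n3 inverted output, n4 stuck-at-1, n4 inverted output} — 4 in all.

4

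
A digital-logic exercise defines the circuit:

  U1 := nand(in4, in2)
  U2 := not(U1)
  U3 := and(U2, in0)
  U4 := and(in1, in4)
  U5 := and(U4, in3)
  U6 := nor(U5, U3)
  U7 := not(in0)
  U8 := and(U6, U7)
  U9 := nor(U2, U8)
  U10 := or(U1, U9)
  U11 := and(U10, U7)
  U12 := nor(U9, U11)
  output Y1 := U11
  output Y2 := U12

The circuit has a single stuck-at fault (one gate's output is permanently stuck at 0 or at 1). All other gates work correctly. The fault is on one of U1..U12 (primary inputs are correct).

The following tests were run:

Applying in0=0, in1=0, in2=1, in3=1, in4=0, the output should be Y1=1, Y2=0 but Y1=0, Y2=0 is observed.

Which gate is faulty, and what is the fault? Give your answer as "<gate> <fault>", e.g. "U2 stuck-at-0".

U7 stuck-at-0

Fault-free values for test 1 (in0=0, in1=0, in2=1, in3=1, in4=0): U1=1, U2=0, U3=0, U4=0, U5=0, U6=1, U7=1, U8=1, U9=0, U10=1, U11=1, U12=0, giving Y1=1, Y2=0. Observed Y1=0, Y2=0.
Test 1: faults giving observed Y1=0, Y2=0 are {U7 stuck-at-0}.
Only U7 stuck-at-0 is consistent with every test.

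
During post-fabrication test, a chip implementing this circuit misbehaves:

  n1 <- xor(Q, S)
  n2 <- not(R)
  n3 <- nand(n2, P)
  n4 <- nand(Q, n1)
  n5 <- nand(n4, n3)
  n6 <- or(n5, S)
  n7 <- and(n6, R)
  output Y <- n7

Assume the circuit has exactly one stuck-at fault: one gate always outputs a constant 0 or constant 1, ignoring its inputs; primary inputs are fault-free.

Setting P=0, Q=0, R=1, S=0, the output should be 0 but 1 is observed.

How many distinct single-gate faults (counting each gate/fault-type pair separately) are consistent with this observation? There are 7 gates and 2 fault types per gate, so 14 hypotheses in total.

Fault-free: n1=0, n2=0, n3=1, n4=1, n5=0, n6=0, n7=0 → 0. Observed 1.
  n1 stuck-at-0: output 0 ✗
  n1 stuck-at-1: output 0 ✗
  n2 stuck-at-0: output 0 ✗
  n2 stuck-at-1: output 0 ✗
  n3 stuck-at-0: output 1 ✓
  n3 stuck-at-1: output 0 ✗
  n4 stuck-at-0: output 1 ✓
  n4 stuck-at-1: output 0 ✗
  n5 stuck-at-0: output 0 ✗
  n5 stuck-at-1: output 1 ✓
  n6 stuck-at-0: output 0 ✗
  n6 stuck-at-1: output 1 ✓
  n7 stuck-at-0: output 0 ✗
  n7 stuck-at-1: output 1 ✓
Consistent faults: {n3 stuck-at-0, n4 stuck-at-0, n5 stuck-at-1, n6 stuck-at-1, n7 stuck-at-1} — 5 in all.

5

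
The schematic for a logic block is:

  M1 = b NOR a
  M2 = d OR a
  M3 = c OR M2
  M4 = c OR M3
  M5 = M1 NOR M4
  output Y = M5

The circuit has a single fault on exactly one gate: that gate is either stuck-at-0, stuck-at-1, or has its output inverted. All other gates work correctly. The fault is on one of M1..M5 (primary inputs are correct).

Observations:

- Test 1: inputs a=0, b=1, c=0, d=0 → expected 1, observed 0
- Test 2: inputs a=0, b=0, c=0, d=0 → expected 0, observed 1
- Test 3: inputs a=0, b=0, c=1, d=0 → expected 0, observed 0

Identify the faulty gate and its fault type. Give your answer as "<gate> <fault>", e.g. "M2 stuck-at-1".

Fault-free values for test 1 (a=0, b=1, c=0, d=0): M1=0, M2=0, M3=0, M4=0, M5=1, giving Y=1. Observed 0.
Test 1: faults giving observed 0 are {M1 stuck-at-1, M1 inverted output, M2 stuck-at-1, M2 inverted output, M3 stuck-at-1, M3 inverted output, M4 stuck-at-1, M4 inverted output, M5 stuck-at-0, M5 inverted output}.
Test 2 (a=0, b=0, c=0, d=0): fault-free M1=1, M2=0, M3=0, M4=0, M5=0 → 0; observed 1. Eliminates M1 stuck-at-1, M2 stuck-at-1, M2 inverted output, M3 stuck-at-1, M3 inverted output, M4 stuck-at-1, M4 inverted output, M5 stuck-at-0.
Test 3 (a=0, b=0, c=1, d=0): fault-free M1=1, M2=0, M3=1, M4=1, M5=0 → 0; observed 0. Eliminates M5 inverted output.
Only M1 inverted output is consistent with every test.

M1 inverted output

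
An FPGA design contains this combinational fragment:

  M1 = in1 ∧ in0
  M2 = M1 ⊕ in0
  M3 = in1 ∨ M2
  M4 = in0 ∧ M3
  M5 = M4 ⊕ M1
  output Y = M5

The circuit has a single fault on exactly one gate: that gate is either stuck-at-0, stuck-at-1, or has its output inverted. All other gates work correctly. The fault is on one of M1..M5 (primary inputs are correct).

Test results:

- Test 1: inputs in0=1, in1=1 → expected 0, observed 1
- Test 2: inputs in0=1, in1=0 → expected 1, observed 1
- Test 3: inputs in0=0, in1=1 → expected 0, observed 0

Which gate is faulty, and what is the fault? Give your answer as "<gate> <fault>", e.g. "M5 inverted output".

Fault-free values for test 1 (in0=1, in1=1): M1=1, M2=0, M3=1, M4=1, M5=0, giving Y=0. Observed 1.
Test 1: faults giving observed 1 are {M1 stuck-at-0, M1 inverted output, M3 stuck-at-0, M3 inverted output, M4 stuck-at-0, M4 inverted output, M5 stuck-at-1, M5 inverted output}.
Test 2 (in0=1, in1=0): fault-free M1=0, M2=1, M3=1, M4=1, M5=1 → 1; observed 1. Eliminates M3 stuck-at-0, M3 inverted output, M4 stuck-at-0, M4 inverted output, M5 inverted output.
Test 3 (in0=0, in1=1): fault-free M1=0, M2=0, M3=1, M4=0, M5=0 → 0; observed 0. Eliminates M1 inverted output, M5 stuck-at-1.
Only M1 stuck-at-0 is consistent with every test.

M1 stuck-at-0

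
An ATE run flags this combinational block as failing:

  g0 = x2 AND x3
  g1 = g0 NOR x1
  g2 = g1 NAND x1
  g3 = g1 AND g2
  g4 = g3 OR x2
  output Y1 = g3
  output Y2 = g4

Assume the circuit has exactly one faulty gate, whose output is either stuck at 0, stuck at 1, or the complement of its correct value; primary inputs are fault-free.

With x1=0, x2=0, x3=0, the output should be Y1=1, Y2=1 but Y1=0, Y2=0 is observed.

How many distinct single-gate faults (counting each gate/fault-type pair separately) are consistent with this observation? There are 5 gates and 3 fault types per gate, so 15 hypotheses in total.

Fault-free: g0=0, g1=1, g2=1, g3=1, g4=1 → Y1=1, Y2=1. Observed Y1=0, Y2=0.
  g0: stuck-at-1, inverted output ✓; others ✗
  g1: stuck-at-0, inverted output ✓; others ✗
  g2: stuck-at-0, inverted output ✓; others ✗
  g3: stuck-at-0, inverted output ✓; others ✗
  g4: none of the 3 fault types match ✗
Consistent faults: {g0 stuck-at-1, g0 inverted output, g1 stuck-at-0, g1 inverted output, g2 stuck-at-0, g2 inverted output, g3 stuck-at-0, g3 inverted output} — 8 in all.

8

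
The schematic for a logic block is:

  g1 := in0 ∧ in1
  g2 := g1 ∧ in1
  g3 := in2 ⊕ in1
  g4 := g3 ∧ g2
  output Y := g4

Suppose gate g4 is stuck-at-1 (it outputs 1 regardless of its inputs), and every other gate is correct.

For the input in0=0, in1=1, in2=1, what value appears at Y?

1

Propagate with g4 forced: g1=0, g2=0, g3=0, g4=1 [stuck-at-1].
So Y = 1. (Without the fault it would be 0.)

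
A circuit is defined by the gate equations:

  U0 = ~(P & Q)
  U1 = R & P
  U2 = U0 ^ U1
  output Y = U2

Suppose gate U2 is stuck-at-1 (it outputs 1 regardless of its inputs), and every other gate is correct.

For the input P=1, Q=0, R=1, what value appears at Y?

1

Propagate with U2 forced: U0=1, U1=1, U2=1 [stuck-at-1].
So Y = 1. (Without the fault it would be 0.)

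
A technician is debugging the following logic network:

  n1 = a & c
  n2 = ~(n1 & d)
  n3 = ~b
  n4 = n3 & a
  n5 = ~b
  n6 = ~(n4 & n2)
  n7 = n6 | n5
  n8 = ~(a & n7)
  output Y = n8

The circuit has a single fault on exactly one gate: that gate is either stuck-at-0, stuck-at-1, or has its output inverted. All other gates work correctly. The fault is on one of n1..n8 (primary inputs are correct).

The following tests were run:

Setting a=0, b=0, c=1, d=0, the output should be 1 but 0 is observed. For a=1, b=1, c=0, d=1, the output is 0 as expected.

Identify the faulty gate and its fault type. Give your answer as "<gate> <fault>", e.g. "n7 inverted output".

n8 stuck-at-0

Fault-free values for test 1 (a=0, b=0, c=1, d=0): n1=0, n2=1, n3=1, n4=0, n5=1, n6=1, n7=1, n8=1, giving Y=1. Observed 0.
Test 1: faults giving observed 0 are {n8 stuck-at-0, n8 inverted output}.
Test 2 (a=1, b=1, c=0, d=1): fault-free n1=0, n2=1, n3=0, n4=0, n5=0, n6=1, n7=1, n8=0 → 0; observed 0. Eliminates n8 inverted output.
Only n8 stuck-at-0 is consistent with every test.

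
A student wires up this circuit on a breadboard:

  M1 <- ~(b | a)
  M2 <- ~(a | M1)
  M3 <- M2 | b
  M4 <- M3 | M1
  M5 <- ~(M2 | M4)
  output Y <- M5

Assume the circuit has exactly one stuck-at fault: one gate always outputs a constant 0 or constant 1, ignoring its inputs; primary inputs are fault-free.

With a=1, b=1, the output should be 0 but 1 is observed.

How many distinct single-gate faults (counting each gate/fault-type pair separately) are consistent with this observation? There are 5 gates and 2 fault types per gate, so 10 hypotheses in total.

Fault-free: M1=0, M2=0, M3=1, M4=1, M5=0 → 0. Observed 1.
  M1 stuck-at-0: output 0 ✗
  M1 stuck-at-1: output 0 ✗
  M2 stuck-at-0: output 0 ✗
  M2 stuck-at-1: output 0 ✗
  M3 stuck-at-0: output 1 ✓
  M3 stuck-at-1: output 0 ✗
  M4 stuck-at-0: output 1 ✓
  M4 stuck-at-1: output 0 ✗
  M5 stuck-at-0: output 0 ✗
  M5 stuck-at-1: output 1 ✓
Consistent faults: {M3 stuck-at-0, M4 stuck-at-0, M5 stuck-at-1} — 3 in all.

3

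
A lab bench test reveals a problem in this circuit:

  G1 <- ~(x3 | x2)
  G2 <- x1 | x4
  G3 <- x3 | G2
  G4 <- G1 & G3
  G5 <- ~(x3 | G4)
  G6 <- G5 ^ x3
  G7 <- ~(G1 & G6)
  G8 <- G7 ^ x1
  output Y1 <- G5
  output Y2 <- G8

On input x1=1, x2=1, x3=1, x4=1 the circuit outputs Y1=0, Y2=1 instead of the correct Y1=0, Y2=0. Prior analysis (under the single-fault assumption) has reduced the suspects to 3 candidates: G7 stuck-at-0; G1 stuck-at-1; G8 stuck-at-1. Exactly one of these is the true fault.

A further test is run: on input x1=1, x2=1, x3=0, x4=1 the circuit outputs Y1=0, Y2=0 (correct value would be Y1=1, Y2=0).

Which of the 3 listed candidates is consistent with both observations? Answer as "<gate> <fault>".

Evaluate each candidate on input x1=1, x2=1, x3=0, x4=1:
  G7 stuck-at-0: G1=0, G2=1, G3=1, G4=0, G5=1, G6=1, G7=0 [stuck-at-0], G8=1 → Y1=1, Y2=1 — eliminated
  G1 stuck-at-1: G1=1 [stuck-at-1], G2=1, G3=1, G4=1, G5=0, G6=0, G7=1, G8=0 → Y1=0, Y2=0 — matches
  G8 stuck-at-1: G1=0, G2=1, G3=1, G4=0, G5=1, G6=1, G7=1, G8=1 [stuck-at-1] → Y1=1, Y2=1 — eliminated
Only G1 stuck-at-1 reproduces the observed Y1=0, Y2=0.

G1 stuck-at-1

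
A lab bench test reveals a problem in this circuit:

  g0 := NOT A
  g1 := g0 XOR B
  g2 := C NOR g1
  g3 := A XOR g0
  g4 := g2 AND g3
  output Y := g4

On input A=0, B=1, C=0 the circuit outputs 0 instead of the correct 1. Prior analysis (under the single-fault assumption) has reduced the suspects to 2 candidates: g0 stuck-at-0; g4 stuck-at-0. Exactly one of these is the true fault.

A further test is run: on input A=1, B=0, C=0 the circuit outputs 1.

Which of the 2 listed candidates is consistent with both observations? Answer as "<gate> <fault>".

g0 stuck-at-0

Evaluate each candidate on input A=1, B=0, C=0:
  g0 stuck-at-0: g0=0 [stuck-at-0], g1=0, g2=1, g3=1, g4=1 → 1 — matches
  g4 stuck-at-0: g0=0, g1=0, g2=1, g3=1, g4=0 [stuck-at-0] → 0 — eliminated
Only g0 stuck-at-0 reproduces the observed 1.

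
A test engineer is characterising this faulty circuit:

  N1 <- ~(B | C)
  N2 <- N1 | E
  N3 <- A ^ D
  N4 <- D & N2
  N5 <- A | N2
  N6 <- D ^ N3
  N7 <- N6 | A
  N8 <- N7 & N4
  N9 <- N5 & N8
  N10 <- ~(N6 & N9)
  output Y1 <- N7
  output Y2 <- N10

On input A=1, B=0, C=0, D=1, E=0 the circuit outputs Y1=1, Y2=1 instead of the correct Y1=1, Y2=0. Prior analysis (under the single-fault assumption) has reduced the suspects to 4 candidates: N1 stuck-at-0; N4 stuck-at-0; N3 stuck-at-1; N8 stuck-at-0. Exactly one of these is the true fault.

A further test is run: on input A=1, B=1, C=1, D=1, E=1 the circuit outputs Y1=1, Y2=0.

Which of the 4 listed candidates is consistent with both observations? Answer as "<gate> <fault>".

Evaluate each candidate on input A=1, B=1, C=1, D=1, E=1:
  N1 stuck-at-0: N1=0 [stuck-at-0], N2=1, N3=0, N4=1, N5=1, N6=1, N7=1, N8=1, N9=1, N10=0 → Y1=1, Y2=0 — matches
  N4 stuck-at-0: N1=0, N2=1, N3=0, N4=0 [stuck-at-0], N5=1, N6=1, N7=1, N8=0, N9=0, N10=1 → Y1=1, Y2=1 — eliminated
  N3 stuck-at-1: N1=0, N2=1, N3=1 [stuck-at-1], N4=1, N5=1, N6=0, N7=1, N8=1, N9=1, N10=1 → Y1=1, Y2=1 — eliminated
  N8 stuck-at-0: N1=0, N2=1, N3=0, N4=1, N5=1, N6=1, N7=1, N8=0 [stuck-at-0], N9=0, N10=1 → Y1=1, Y2=1 — eliminated
Only N1 stuck-at-0 reproduces the observed Y1=1, Y2=0.

N1 stuck-at-0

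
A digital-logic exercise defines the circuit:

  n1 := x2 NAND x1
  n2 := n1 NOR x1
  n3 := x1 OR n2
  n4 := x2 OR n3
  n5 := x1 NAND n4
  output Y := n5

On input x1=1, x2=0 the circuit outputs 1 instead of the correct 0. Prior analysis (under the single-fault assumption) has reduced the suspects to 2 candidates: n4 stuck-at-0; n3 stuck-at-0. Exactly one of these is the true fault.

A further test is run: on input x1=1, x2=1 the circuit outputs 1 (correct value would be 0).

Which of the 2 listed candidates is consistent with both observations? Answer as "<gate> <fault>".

n4 stuck-at-0

Evaluate each candidate on input x1=1, x2=1:
  n4 stuck-at-0: n1=0, n2=0, n3=1, n4=0 [stuck-at-0], n5=1 → 1 — matches
  n3 stuck-at-0: n1=0, n2=0, n3=0 [stuck-at-0], n4=1, n5=0 → 0 — eliminated
Only n4 stuck-at-0 reproduces the observed 1.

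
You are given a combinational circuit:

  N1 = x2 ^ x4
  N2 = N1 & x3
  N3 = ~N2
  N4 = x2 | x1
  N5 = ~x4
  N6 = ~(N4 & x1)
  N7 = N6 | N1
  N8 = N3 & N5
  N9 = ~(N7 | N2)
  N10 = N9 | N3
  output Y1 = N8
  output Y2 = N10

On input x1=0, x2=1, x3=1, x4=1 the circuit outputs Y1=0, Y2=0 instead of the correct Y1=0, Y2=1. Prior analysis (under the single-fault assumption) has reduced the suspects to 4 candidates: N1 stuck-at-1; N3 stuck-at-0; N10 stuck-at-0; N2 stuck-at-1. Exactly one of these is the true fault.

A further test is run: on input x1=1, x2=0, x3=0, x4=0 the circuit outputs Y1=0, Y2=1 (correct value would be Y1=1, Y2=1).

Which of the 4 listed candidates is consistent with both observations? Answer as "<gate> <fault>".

N3 stuck-at-0

Evaluate each candidate on input x1=1, x2=0, x3=0, x4=0:
  N1 stuck-at-1: N1=1 [stuck-at-1], N2=0, N3=1, N4=1, N5=1, N6=0, N7=1, N8=1, N9=0, N10=1 → Y1=1, Y2=1 — eliminated
  N3 stuck-at-0: N1=0, N2=0, N3=0 [stuck-at-0], N4=1, N5=1, N6=0, N7=0, N8=0, N9=1, N10=1 → Y1=0, Y2=1 — matches
  N10 stuck-at-0: N1=0, N2=0, N3=1, N4=1, N5=1, N6=0, N7=0, N8=1, N9=1, N10=0 [stuck-at-0] → Y1=1, Y2=0 — eliminated
  N2 stuck-at-1: N1=0, N2=1 [stuck-at-1], N3=0, N4=1, N5=1, N6=0, N7=0, N8=0, N9=0, N10=0 → Y1=0, Y2=0 — eliminated
Only N3 stuck-at-0 reproduces the observed Y1=0, Y2=1.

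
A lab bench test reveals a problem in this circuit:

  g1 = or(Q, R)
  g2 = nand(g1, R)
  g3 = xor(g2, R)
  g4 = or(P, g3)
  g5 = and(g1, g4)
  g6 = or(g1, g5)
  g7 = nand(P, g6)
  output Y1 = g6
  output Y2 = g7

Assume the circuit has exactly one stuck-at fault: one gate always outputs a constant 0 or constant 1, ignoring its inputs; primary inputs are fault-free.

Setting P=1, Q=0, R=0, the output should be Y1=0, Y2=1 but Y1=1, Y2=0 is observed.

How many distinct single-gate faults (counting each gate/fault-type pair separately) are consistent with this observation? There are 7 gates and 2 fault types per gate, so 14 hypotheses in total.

3

Fault-free: g1=0, g2=1, g3=1, g4=1, g5=0, g6=0, g7=1 → Y1=0, Y2=1. Observed Y1=1, Y2=0.
  g1 stuck-at-0: output Y1=0, Y2=1 ✗
  g1 stuck-at-1: output Y1=1, Y2=0 ✓
  g2 stuck-at-0: output Y1=0, Y2=1 ✗
  g2 stuck-at-1: output Y1=0, Y2=1 ✗
  g3 stuck-at-0: output Y1=0, Y2=1 ✗
  g3 stuck-at-1: output Y1=0, Y2=1 ✗
  g4 stuck-at-0: output Y1=0, Y2=1 ✗
  g4 stuck-at-1: output Y1=0, Y2=1 ✗
  g5 stuck-at-0: output Y1=0, Y2=1 ✗
  g5 stuck-at-1: output Y1=1, Y2=0 ✓
  g6 stuck-at-0: output Y1=0, Y2=1 ✗
  g6 stuck-at-1: output Y1=1, Y2=0 ✓
  g7 stuck-at-0: output Y1=0, Y2=0 ✗
  g7 stuck-at-1: output Y1=0, Y2=1 ✗
Consistent faults: {g1 stuck-at-1, g5 stuck-at-1, g6 stuck-at-1} — 3 in all.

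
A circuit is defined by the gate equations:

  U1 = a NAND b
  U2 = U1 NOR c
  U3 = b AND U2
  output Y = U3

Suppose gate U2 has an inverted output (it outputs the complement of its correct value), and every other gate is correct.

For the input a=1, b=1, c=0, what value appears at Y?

0

Propagate with U2 forced: U1=0, U2=0 [inverted output], U3=0.
So Y = 0. (Without the fault it would be 1.)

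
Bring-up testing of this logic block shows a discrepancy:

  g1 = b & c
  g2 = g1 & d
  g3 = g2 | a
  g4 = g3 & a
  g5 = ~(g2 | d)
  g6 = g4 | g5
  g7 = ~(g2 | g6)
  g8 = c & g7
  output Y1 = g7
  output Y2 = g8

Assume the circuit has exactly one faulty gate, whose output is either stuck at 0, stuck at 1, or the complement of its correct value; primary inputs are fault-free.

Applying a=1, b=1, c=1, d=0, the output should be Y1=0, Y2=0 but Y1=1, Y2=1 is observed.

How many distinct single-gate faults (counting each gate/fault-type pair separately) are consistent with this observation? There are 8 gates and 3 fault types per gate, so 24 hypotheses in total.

4

Fault-free: g1=1, g2=0, g3=1, g4=1, g5=1, g6=1, g7=0, g8=0 → Y1=0, Y2=0. Observed Y1=1, Y2=1.
  g1: none of the 3 fault types match ✗
  g2: none of the 3 fault types match ✗
  g3: none of the 3 fault types match ✗
  g4: none of the 3 fault types match ✗
  g5: none of the 3 fault types match ✗
  g6: stuck-at-0, inverted output ✓; others ✗
  g7: stuck-at-1, inverted output ✓; others ✗
  g8: none of the 3 fault types match ✗
Consistent faults: {g6 stuck-at-0, g6 inverted output, g7 stuck-at-1, g7 inverted output} — 4 in all.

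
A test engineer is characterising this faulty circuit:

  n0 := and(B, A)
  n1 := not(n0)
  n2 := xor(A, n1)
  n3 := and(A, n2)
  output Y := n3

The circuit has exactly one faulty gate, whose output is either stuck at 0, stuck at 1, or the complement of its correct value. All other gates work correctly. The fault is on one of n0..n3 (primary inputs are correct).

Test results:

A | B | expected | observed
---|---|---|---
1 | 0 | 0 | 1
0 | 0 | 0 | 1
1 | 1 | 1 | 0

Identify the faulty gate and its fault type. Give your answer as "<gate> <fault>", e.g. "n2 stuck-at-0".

n3 inverted output

Fault-free values for test 1 (A=1, B=0): n0=0, n1=1, n2=0, n3=0, giving Y=0. Observed 1.
Test 1: faults giving observed 1 are {n0 stuck-at-1, n0 inverted output, n1 stuck-at-0, n1 inverted output, n2 stuck-at-1, n2 inverted output, n3 stuck-at-1, n3 inverted output}.
Test 2 (A=0, B=0): fault-free n0=0, n1=1, n2=1, n3=0 → 0; observed 1. Eliminates n0 stuck-at-1, n0 inverted output, n1 stuck-at-0, n1 inverted output, n2 stuck-at-1, n2 inverted output.
Test 3 (A=1, B=1): fault-free n0=1, n1=0, n2=1, n3=1 → 1; observed 0. Eliminates n3 stuck-at-1.
Only n3 inverted output is consistent with every test.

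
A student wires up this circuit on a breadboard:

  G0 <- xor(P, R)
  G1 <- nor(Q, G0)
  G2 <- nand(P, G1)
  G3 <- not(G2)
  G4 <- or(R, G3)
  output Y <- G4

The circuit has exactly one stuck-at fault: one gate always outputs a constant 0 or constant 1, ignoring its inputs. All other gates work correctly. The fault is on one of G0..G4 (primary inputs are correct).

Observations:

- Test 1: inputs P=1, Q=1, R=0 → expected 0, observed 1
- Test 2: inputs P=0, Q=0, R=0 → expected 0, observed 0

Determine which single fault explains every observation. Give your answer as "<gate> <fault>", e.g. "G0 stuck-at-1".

Fault-free values for test 1 (P=1, Q=1, R=0): G0=1, G1=0, G2=1, G3=0, G4=0, giving Y=0. Observed 1.
Test 1: faults giving observed 1 are {G1 stuck-at-1, G2 stuck-at-0, G3 stuck-at-1, G4 stuck-at-1}.
Test 2 (P=0, Q=0, R=0): fault-free G0=0, G1=1, G2=1, G3=0, G4=0 → 0; observed 0. Eliminates G2 stuck-at-0, G3 stuck-at-1, G4 stuck-at-1.
Only G1 stuck-at-1 is consistent with every test.

G1 stuck-at-1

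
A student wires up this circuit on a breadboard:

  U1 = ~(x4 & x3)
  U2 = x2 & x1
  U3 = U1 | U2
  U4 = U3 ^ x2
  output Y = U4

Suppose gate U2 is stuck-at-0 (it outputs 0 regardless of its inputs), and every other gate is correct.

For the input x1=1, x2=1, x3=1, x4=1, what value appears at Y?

Propagate with U2 forced: U1=0, U2=0 [stuck-at-0], U3=0, U4=1.
So Y = 1. (Without the fault it would be 0.)

1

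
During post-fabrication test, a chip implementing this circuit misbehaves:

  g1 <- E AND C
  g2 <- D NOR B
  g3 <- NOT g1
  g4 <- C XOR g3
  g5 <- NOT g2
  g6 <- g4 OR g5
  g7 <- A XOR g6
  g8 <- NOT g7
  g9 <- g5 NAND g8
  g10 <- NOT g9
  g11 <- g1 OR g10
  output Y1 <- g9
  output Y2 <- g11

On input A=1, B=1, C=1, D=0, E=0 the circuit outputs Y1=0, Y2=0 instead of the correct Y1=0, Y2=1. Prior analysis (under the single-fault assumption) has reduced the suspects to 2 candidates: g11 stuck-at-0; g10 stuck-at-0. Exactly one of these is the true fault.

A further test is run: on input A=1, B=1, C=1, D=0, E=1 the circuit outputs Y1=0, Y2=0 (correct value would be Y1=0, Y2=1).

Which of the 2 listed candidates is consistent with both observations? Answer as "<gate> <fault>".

g11 stuck-at-0

Evaluate each candidate on input A=1, B=1, C=1, D=0, E=1:
  g11 stuck-at-0: g1=1, g2=0, g3=0, g4=1, g5=1, g6=1, g7=0, g8=1, g9=0, g10=1, g11=0 [stuck-at-0] → Y1=0, Y2=0 — matches
  g10 stuck-at-0: g1=1, g2=0, g3=0, g4=1, g5=1, g6=1, g7=0, g8=1, g9=0, g10=0 [stuck-at-0], g11=1 → Y1=0, Y2=1 — eliminated
Only g11 stuck-at-0 reproduces the observed Y1=0, Y2=0.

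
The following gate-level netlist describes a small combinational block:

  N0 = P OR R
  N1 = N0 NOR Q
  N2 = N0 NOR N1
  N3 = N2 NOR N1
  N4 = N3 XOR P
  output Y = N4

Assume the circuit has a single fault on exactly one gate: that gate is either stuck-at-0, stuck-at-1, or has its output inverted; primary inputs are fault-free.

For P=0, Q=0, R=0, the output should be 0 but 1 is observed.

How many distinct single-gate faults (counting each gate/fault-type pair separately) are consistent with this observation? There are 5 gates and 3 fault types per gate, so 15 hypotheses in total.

6

Fault-free: N0=0, N1=1, N2=0, N3=0, N4=0 → 0. Observed 1.
  N0: stuck-at-1, inverted output ✓; others ✗
  N1: none of the 3 fault types match ✗
  N2: none of the 3 fault types match ✗
  N3: stuck-at-1, inverted output ✓; others ✗
  N4: stuck-at-1, inverted output ✓; others ✗
Consistent faults: {N0 stuck-at-1, N0 inverted output, N3 stuck-at-1, N3 inverted output, N4 stuck-at-1, N4 inverted output} — 6 in all.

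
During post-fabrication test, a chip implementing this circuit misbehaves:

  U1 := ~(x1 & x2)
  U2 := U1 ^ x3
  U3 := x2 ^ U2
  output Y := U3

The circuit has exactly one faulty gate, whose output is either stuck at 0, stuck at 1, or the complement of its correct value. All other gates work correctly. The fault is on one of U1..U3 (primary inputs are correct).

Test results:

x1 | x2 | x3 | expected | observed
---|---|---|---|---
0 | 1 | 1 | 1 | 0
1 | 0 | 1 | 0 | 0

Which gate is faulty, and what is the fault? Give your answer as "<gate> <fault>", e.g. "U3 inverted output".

U3 stuck-at-0

Fault-free values for test 1 (x1=0, x2=1, x3=1): U1=1, U2=0, U3=1, giving Y=1. Observed 0.
Test 1: faults giving observed 0 are {U1 stuck-at-0, U1 inverted output, U2 stuck-at-1, U2 inverted output, U3 stuck-at-0, U3 inverted output}.
Test 2 (x1=1, x2=0, x3=1): fault-free U1=1, U2=0, U3=0 → 0; observed 0. Eliminates U1 stuck-at-0, U1 inverted output, U2 stuck-at-1, U2 inverted output, U3 inverted output.
Only U3 stuck-at-0 is consistent with every test.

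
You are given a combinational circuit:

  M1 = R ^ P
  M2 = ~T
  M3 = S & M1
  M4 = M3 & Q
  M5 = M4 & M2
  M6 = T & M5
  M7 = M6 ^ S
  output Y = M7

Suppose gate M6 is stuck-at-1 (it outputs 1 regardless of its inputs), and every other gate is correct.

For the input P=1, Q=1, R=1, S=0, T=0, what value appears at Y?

1

Propagate with M6 forced: M1=0, M2=1, M3=0, M4=0, M5=0, M6=1 [stuck-at-1], M7=1.
So Y = 1. (Without the fault it would be 0.)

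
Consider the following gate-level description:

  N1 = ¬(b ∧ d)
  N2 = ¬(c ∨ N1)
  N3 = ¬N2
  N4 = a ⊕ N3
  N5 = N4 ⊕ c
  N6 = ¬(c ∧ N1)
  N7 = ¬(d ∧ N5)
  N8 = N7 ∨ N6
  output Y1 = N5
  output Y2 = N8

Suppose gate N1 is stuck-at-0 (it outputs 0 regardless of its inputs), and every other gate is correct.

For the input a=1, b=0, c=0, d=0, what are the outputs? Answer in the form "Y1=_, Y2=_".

Y1=1, Y2=1

Propagate with N1 forced: N1=0 [stuck-at-0], N2=1, N3=0, N4=1, N5=1, N6=1, N7=1, N8=1.
So the outputs are Y1=1, Y2=1. (Without the fault they would be Y1=0, Y2=1.)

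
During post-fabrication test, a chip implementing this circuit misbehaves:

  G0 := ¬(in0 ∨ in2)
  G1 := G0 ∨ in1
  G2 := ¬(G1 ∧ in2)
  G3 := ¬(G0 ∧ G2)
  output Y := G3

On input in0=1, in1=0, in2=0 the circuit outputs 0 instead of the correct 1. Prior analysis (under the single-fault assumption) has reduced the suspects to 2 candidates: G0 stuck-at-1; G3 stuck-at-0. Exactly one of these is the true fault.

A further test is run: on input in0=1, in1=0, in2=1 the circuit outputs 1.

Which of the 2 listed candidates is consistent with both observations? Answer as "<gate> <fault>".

Evaluate each candidate on input in0=1, in1=0, in2=1:
  G0 stuck-at-1: G0=1 [stuck-at-1], G1=1, G2=0, G3=1 → 1 — matches
  G3 stuck-at-0: G0=0, G1=0, G2=1, G3=0 [stuck-at-0] → 0 — eliminated
Only G0 stuck-at-1 reproduces the observed 1.

G0 stuck-at-1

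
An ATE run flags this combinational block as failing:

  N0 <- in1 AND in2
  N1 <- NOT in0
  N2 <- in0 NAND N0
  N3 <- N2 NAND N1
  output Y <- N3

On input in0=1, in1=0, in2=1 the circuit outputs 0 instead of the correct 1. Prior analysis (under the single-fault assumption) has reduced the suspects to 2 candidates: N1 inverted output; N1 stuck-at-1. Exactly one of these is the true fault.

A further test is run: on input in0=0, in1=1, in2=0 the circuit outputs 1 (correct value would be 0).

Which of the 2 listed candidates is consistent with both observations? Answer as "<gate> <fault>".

Evaluate each candidate on input in0=0, in1=1, in2=0:
  N1 inverted output: N0=0, N1=0 [inverted output], N2=1, N3=1 → 1 — matches
  N1 stuck-at-1: N0=0, N1=1 [stuck-at-1], N2=1, N3=0 → 0 — eliminated
Only N1 inverted output reproduces the observed 1.

N1 inverted output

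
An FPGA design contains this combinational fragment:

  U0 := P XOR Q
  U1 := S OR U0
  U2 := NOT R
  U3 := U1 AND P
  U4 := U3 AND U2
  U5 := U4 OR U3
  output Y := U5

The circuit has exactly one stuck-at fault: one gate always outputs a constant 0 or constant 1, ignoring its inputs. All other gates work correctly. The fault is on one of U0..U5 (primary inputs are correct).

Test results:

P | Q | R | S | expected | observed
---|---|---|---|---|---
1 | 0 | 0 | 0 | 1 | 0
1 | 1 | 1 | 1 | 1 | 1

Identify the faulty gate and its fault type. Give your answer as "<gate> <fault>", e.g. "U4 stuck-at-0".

Fault-free values for test 1 (P=1, Q=0, R=0, S=0): U0=1, U1=1, U2=1, U3=1, U4=1, U5=1, giving Y=1. Observed 0.
Test 1: faults giving observed 0 are {U0 stuck-at-0, U1 stuck-at-0, U3 stuck-at-0, U5 stuck-at-0}.
Test 2 (P=1, Q=1, R=1, S=1): fault-free U0=0, U1=1, U2=0, U3=1, U4=0, U5=1 → 1; observed 1. Eliminates U1 stuck-at-0, U3 stuck-at-0, U5 stuck-at-0.
Only U0 stuck-at-0 is consistent with every test.

U0 stuck-at-0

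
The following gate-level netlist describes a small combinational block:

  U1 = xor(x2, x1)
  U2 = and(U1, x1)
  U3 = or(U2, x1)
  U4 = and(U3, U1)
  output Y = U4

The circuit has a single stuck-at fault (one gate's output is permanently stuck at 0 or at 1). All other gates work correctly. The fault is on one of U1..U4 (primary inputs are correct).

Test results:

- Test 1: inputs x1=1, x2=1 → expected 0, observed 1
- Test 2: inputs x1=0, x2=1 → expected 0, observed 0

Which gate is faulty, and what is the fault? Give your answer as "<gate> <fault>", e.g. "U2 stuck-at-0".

Fault-free values for test 1 (x1=1, x2=1): U1=0, U2=0, U3=1, U4=0, giving Y=0. Observed 1.
Test 1: faults giving observed 1 are {U1 stuck-at-1, U4 stuck-at-1}.
Test 2 (x1=0, x2=1): fault-free U1=1, U2=0, U3=0, U4=0 → 0; observed 0. Eliminates U4 stuck-at-1.
Only U1 stuck-at-1 is consistent with every test.

U1 stuck-at-1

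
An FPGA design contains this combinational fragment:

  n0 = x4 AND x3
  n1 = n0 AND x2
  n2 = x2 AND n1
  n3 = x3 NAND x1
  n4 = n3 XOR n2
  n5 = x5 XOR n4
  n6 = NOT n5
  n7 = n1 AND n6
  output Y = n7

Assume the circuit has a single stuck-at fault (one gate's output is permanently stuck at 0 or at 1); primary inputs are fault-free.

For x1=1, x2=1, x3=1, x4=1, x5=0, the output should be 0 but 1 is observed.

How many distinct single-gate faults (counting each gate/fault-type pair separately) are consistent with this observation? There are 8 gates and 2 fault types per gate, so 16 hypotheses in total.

6

Fault-free: n0=1, n1=1, n2=1, n3=0, n4=1, n5=1, n6=0, n7=0 → 0. Observed 1.
  n0: none of the 2 fault types match ✗
  n1: none of the 2 fault types match ✗
  n2: stuck-at-0 ✓; others ✗
  n3: stuck-at-1 ✓; others ✗
  n4: stuck-at-0 ✓; others ✗
  n5: stuck-at-0 ✓; others ✗
  n6: stuck-at-1 ✓; others ✗
  n7: stuck-at-1 ✓; others ✗
Consistent faults: {n2 stuck-at-0, n3 stuck-at-1, n4 stuck-at-0, n5 stuck-at-0, n6 stuck-at-1, n7 stuck-at-1} — 6 in all.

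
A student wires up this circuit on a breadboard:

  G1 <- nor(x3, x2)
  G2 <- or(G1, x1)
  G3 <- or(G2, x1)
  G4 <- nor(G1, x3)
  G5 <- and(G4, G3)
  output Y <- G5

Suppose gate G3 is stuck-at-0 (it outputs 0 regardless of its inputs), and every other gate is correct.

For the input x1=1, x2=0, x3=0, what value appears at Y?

Propagate with G3 forced: G1=1, G2=1, G3=0 [stuck-at-0], G4=0, G5=0.
So Y = 0. (Same as the fault-free value — the fault is masked on this input.)

0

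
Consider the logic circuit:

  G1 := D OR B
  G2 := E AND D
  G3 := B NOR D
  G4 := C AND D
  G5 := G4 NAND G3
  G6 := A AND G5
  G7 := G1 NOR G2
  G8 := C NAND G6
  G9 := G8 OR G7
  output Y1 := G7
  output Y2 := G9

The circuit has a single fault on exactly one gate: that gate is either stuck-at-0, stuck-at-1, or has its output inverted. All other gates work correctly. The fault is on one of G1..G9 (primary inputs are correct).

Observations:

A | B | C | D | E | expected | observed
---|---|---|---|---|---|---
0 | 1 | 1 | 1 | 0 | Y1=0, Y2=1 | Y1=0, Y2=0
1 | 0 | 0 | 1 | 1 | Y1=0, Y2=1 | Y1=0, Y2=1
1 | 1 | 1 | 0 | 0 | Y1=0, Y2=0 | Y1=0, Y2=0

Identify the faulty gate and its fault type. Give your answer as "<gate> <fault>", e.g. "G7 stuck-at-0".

G6 stuck-at-1

Fault-free values for test 1 (A=0, B=1, C=1, D=1, E=0): G1=1, G2=0, G3=0, G4=1, G5=1, G6=0, G7=0, G8=1, G9=1, giving Y1=0, Y2=1. Observed Y1=0, Y2=0.
Test 1: faults giving observed Y1=0, Y2=0 are {G6 stuck-at-1, G6 inverted output, G8 stuck-at-0, G8 inverted output, G9 stuck-at-0, G9 inverted output}.
Test 2 (A=1, B=0, C=0, D=1, E=1): fault-free G1=1, G2=1, G3=0, G4=0, G5=1, G6=1, G7=0, G8=1, G9=1 → Y1=0, Y2=1; observed Y1=0, Y2=1. Eliminates G8 stuck-at-0, G8 inverted output, G9 stuck-at-0, G9 inverted output.
Test 3 (A=1, B=1, C=1, D=0, E=0): fault-free G1=1, G2=0, G3=0, G4=0, G5=1, G6=1, G7=0, G8=0, G9=0 → Y1=0, Y2=0; observed Y1=0, Y2=0. Eliminates G6 inverted output.
Only G6 stuck-at-1 is consistent with every test.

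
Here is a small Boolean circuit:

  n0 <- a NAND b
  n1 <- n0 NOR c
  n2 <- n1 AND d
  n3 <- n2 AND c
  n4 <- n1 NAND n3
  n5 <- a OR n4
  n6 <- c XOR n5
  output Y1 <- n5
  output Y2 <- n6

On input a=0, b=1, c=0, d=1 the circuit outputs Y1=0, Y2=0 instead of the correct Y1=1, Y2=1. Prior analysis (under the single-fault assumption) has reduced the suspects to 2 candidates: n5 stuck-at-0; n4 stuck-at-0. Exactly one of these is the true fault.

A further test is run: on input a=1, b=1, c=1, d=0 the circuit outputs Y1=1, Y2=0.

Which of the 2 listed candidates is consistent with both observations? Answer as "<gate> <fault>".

n4 stuck-at-0

Evaluate each candidate on input a=1, b=1, c=1, d=0:
  n5 stuck-at-0: n0=0, n1=0, n2=0, n3=0, n4=1, n5=0 [stuck-at-0], n6=1 → Y1=0, Y2=1 — eliminated
  n4 stuck-at-0: n0=0, n1=0, n2=0, n3=0, n4=0 [stuck-at-0], n5=1, n6=0 → Y1=1, Y2=0 — matches
Only n4 stuck-at-0 reproduces the observed Y1=1, Y2=0.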